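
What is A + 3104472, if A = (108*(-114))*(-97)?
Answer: 4298736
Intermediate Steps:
A = 1194264 (A = -12312*(-97) = 1194264)
A + 3104472 = 1194264 + 3104472 = 4298736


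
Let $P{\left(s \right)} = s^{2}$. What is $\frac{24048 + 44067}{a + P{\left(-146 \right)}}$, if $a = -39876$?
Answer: $- \frac{13623}{3712} \approx -3.67$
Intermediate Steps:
$\frac{24048 + 44067}{a + P{\left(-146 \right)}} = \frac{24048 + 44067}{-39876 + \left(-146\right)^{2}} = \frac{68115}{-39876 + 21316} = \frac{68115}{-18560} = 68115 \left(- \frac{1}{18560}\right) = - \frac{13623}{3712}$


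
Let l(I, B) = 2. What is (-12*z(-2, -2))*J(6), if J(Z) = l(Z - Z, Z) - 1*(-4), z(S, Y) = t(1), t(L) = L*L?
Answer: -72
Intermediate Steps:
t(L) = L²
z(S, Y) = 1 (z(S, Y) = 1² = 1)
J(Z) = 6 (J(Z) = 2 - 1*(-4) = 2 + 4 = 6)
(-12*z(-2, -2))*J(6) = -12*1*6 = -12*6 = -72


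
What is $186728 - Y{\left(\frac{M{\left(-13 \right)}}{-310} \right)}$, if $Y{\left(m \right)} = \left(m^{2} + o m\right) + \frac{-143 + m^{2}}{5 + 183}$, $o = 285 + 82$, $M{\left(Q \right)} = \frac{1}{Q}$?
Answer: $\frac{570136630132231}{3053289200} \approx 1.8673 \cdot 10^{5}$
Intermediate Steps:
$o = 367$
$Y{\left(m \right)} = - \frac{143}{188} + 367 m + \frac{189 m^{2}}{188}$ ($Y{\left(m \right)} = \left(m^{2} + 367 m\right) + \frac{-143 + m^{2}}{5 + 183} = \left(m^{2} + 367 m\right) + \frac{-143 + m^{2}}{188} = \left(m^{2} + 367 m\right) + \left(-143 + m^{2}\right) \frac{1}{188} = \left(m^{2} + 367 m\right) + \left(- \frac{143}{188} + \frac{m^{2}}{188}\right) = - \frac{143}{188} + 367 m + \frac{189 m^{2}}{188}$)
$186728 - Y{\left(\frac{M{\left(-13 \right)}}{-310} \right)} = 186728 - \left(- \frac{143}{188} + 367 \frac{1}{\left(-13\right) \left(-310\right)} + \frac{189 \left(\frac{1}{\left(-13\right) \left(-310\right)}\right)^{2}}{188}\right) = 186728 - \left(- \frac{143}{188} + 367 \left(\left(- \frac{1}{13}\right) \left(- \frac{1}{310}\right)\right) + \frac{189 \left(\left(- \frac{1}{13}\right) \left(- \frac{1}{310}\right)\right)^{2}}{188}\right) = 186728 - \left(- \frac{143}{188} + 367 \cdot \frac{1}{4030} + \frac{189}{188 \cdot 16240900}\right) = 186728 - \left(- \frac{143}{188} + \frac{367}{4030} + \frac{189}{188} \cdot \frac{1}{16240900}\right) = 186728 - \left(- \frac{143}{188} + \frac{367}{4030} + \frac{189}{3053289200}\right) = 186728 - - \frac{2044394631}{3053289200} = 186728 + \frac{2044394631}{3053289200} = \frac{570136630132231}{3053289200}$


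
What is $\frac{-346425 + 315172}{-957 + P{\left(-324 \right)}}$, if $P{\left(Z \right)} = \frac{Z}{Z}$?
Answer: $\frac{31253}{956} \approx 32.691$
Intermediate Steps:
$P{\left(Z \right)} = 1$
$\frac{-346425 + 315172}{-957 + P{\left(-324 \right)}} = \frac{-346425 + 315172}{-957 + 1} = - \frac{31253}{-956} = \left(-31253\right) \left(- \frac{1}{956}\right) = \frac{31253}{956}$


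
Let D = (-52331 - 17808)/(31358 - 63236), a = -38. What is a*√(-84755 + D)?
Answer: -19*I*√9569597618042/5313 ≈ -11063.0*I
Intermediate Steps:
D = 70139/31878 (D = -70139/(-31878) = -70139*(-1/31878) = 70139/31878 ≈ 2.2002)
a*√(-84755 + D) = -38*√(-84755 + 70139/31878) = -19*I*√9569597618042/5313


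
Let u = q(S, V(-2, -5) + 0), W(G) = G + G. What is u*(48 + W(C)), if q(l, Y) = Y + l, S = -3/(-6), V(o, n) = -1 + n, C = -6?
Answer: -198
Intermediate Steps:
S = 1/2 (S = -3*(-1)/6 = -1*(-1/2) = 1/2 ≈ 0.50000)
W(G) = 2*G
u = -11/2 (u = ((-1 - 5) + 0) + 1/2 = (-6 + 0) + 1/2 = -6 + 1/2 = -11/2 ≈ -5.5000)
u*(48 + W(C)) = -11*(48 + 2*(-6))/2 = -11*(48 - 12)/2 = -11/2*36 = -198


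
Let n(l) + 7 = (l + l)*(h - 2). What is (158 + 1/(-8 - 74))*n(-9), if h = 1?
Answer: 142505/82 ≈ 1737.9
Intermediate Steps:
n(l) = -7 - 2*l (n(l) = -7 + (l + l)*(1 - 2) = -7 + (2*l)*(-1) = -7 - 2*l)
(158 + 1/(-8 - 74))*n(-9) = (158 + 1/(-8 - 74))*(-7 - 2*(-9)) = (158 + 1/(-82))*(-7 + 18) = (158 - 1/82)*11 = (12955/82)*11 = 142505/82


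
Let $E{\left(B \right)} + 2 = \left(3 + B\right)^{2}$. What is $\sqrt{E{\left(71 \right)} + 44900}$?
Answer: $\sqrt{50374} \approx 224.44$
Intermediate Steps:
$E{\left(B \right)} = -2 + \left(3 + B\right)^{2}$
$\sqrt{E{\left(71 \right)} + 44900} = \sqrt{\left(-2 + \left(3 + 71\right)^{2}\right) + 44900} = \sqrt{\left(-2 + 74^{2}\right) + 44900} = \sqrt{\left(-2 + 5476\right) + 44900} = \sqrt{5474 + 44900} = \sqrt{50374}$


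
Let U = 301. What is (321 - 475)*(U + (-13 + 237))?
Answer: -80850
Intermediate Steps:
(321 - 475)*(U + (-13 + 237)) = (321 - 475)*(301 + (-13 + 237)) = -154*(301 + 224) = -154*525 = -80850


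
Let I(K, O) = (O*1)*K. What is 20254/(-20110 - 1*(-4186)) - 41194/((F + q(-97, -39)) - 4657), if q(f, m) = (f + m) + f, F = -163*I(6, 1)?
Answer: 11190058/1946709 ≈ 5.7482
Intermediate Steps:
I(K, O) = K*O (I(K, O) = O*K = K*O)
F = -978 ≈ -978.00
q(f, m) = m + 2*f
20254/(-20110 - 1*(-4186)) - 41194/((F + q(-97, -39)) - 4657) = 20254/(-20110 - 1*(-4186)) - 41194/((-978 + (-39 + 2*(-97))) - 4657) = 20254/(-20110 + 4186) - 41194/((-978 + (-39 - 194)) - 4657) = 20254/(-15924) - 41194/((-978 - 233) - 4657) = 20254*(-1/15924) - 41194/(-1211 - 4657) = -10127/7962 - 41194/(-5868) = -10127/7962 - 41194*(-1/5868) = -10127/7962 + 20597/2934 = 11190058/1946709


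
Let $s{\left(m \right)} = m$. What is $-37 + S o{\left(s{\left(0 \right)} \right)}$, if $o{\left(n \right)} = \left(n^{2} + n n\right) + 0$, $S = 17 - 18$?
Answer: $-37$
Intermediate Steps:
$S = -1$ ($S = 17 - 18 = -1$)
$o{\left(n \right)} = 2 n^{2}$ ($o{\left(n \right)} = \left(n^{2} + n^{2}\right) + 0 = 2 n^{2} + 0 = 2 n^{2}$)
$-37 + S o{\left(s{\left(0 \right)} \right)} = -37 - 2 \cdot 0^{2} = -37 - 2 \cdot 0 = -37 - 0 = -37 + 0 = -37$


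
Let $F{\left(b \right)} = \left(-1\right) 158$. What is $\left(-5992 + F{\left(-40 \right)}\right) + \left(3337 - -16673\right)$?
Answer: $13860$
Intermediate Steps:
$F{\left(b \right)} = -158$
$\left(-5992 + F{\left(-40 \right)}\right) + \left(3337 - -16673\right) = \left(-5992 - 158\right) + \left(3337 - -16673\right) = -6150 + \left(3337 + 16673\right) = -6150 + 20010 = 13860$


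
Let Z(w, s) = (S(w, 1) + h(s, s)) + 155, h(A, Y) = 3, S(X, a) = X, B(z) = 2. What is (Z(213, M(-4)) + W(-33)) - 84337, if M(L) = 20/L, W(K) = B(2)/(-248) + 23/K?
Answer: -343591757/4092 ≈ -83967.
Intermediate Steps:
W(K) = -1/124 + 23/K (W(K) = 2/(-248) + 23/K = 2*(-1/248) + 23/K = -1/124 + 23/K)
Z(w, s) = 158 + w (Z(w, s) = (w + 3) + 155 = (3 + w) + 155 = 158 + w)
(Z(213, M(-4)) + W(-33)) - 84337 = ((158 + 213) + (1/124)*(2852 - 1*(-33))/(-33)) - 84337 = (371 + (1/124)*(-1/33)*(2852 + 33)) - 84337 = (371 + (1/124)*(-1/33)*2885) - 84337 = (371 - 2885/4092) - 84337 = 1515247/4092 - 84337 = -343591757/4092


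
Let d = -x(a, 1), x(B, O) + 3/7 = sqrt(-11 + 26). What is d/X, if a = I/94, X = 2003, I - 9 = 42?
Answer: 3/14021 - sqrt(15)/2003 ≈ -0.0017196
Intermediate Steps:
I = 51 (I = 9 + 42 = 51)
a = 51/94 ≈ 0.54255
x(B, O) = -3/7 + sqrt(15) (x(B, O) = -3/7 + sqrt(-11 + 26) = -3/7 + sqrt(15))
d = 3/7 - sqrt(15) (d = -(-3/7 + sqrt(15)) = 3/7 - sqrt(15) ≈ -3.4444)
d/X = (3/7 - sqrt(15))/2003 = (3/7 - sqrt(15))*(1/2003) = 3/14021 - sqrt(15)/2003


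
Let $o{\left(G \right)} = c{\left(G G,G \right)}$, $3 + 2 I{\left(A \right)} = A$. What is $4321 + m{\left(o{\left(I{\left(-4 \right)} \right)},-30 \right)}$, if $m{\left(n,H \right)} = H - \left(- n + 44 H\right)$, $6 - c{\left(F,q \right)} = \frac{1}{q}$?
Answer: $\frac{39321}{7} \approx 5617.3$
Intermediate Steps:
$I{\left(A \right)} = - \frac{3}{2} + \frac{A}{2}$
$c{\left(F,q \right)} = 6 - \frac{1}{q}$
$o{\left(G \right)} = 6 - \frac{1}{G}$
$m{\left(n,H \right)} = n - 43 H$ ($m{\left(n,H \right)} = H - \left(- n + 44 H\right) = n - 43 H$)
$4321 + m{\left(o{\left(I{\left(-4 \right)} \right)},-30 \right)} = 4321 + \left(\left(6 - \frac{1}{- \frac{3}{2} + \frac{1}{2} \left(-4\right)}\right) - -1290\right) = 4321 + \left(\left(6 - \frac{1}{- \frac{3}{2} - 2}\right) + 1290\right) = 4321 + \left(\left(6 - \frac{1}{- \frac{7}{2}}\right) + 1290\right) = 4321 + \left(\left(6 - - \frac{2}{7}\right) + 1290\right) = 4321 + \left(\left(6 + \frac{2}{7}\right) + 1290\right) = 4321 + \left(\frac{44}{7} + 1290\right) = 4321 + \frac{9074}{7} = \frac{39321}{7}$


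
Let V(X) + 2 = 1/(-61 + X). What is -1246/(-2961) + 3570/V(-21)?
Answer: -8253310/4653 ≈ -1773.8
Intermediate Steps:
V(X) = -2 + 1/(-61 + X)
-1246/(-2961) + 3570/V(-21) = -1246/(-2961) + 3570/(((123 - 2*(-21))/(-61 - 21))) = -1246*(-1/2961) + 3570/(((123 + 42)/(-82))) = 178/423 + 3570/((-1/82*165)) = 178/423 + 3570/(-165/82) = 178/423 + 3570*(-82/165) = 178/423 - 19516/11 = -8253310/4653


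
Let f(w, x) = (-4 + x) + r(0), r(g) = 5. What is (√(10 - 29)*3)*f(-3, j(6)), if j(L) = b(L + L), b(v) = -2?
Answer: -3*I*√19 ≈ -13.077*I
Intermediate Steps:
j(L) = -2
f(w, x) = 1 + x (f(w, x) = (-4 + x) + 5 = 1 + x)
(√(10 - 29)*3)*f(-3, j(6)) = (√(10 - 29)*3)*(1 - 2) = (√(-19)*3)*(-1) = ((I*√19)*3)*(-1) = (3*I*√19)*(-1) = -3*I*√19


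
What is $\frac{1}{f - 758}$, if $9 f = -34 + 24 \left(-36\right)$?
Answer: $- \frac{9}{7720} \approx -0.0011658$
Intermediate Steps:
$f = - \frac{898}{9}$ ($f = \frac{-34 + 24 \left(-36\right)}{9} = \frac{-34 - 864}{9} = \frac{1}{9} \left(-898\right) = - \frac{898}{9} \approx -99.778$)
$\frac{1}{f - 758} = \frac{1}{- \frac{898}{9} - 758} = \frac{1}{- \frac{7720}{9}} = - \frac{9}{7720}$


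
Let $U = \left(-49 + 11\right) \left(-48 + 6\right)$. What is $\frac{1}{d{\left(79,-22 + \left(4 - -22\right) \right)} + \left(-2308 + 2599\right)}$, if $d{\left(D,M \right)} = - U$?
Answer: $- \frac{1}{1305} \approx -0.00076628$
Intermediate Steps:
$U = 1596$ ($U = \left(-38\right) \left(-42\right) = 1596$)
$d{\left(D,M \right)} = -1596$ ($d{\left(D,M \right)} = \left(-1\right) 1596 = -1596$)
$\frac{1}{d{\left(79,-22 + \left(4 - -22\right) \right)} + \left(-2308 + 2599\right)} = \frac{1}{-1596 + \left(-2308 + 2599\right)} = \frac{1}{-1596 + 291} = \frac{1}{-1305} = - \frac{1}{1305}$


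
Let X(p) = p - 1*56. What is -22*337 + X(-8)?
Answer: -7478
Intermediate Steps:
X(p) = -56 + p (X(p) = p - 56 = -56 + p)
-22*337 + X(-8) = -22*337 + (-56 - 8) = -7414 - 64 = -7478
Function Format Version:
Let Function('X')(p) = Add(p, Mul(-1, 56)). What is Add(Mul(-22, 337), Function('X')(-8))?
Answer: -7478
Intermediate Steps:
Function('X')(p) = Add(-56, p) (Function('X')(p) = Add(p, -56) = Add(-56, p))
Add(Mul(-22, 337), Function('X')(-8)) = Add(Mul(-22, 337), Add(-56, -8)) = Add(-7414, -64) = -7478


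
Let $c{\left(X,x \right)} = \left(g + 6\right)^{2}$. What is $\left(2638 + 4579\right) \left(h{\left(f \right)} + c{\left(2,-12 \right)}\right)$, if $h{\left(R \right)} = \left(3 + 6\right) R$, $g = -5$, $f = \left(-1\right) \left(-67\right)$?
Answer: $4359068$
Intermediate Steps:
$f = 67$
$h{\left(R \right)} = 9 R$
$c{\left(X,x \right)} = 1$ ($c{\left(X,x \right)} = \left(-5 + 6\right)^{2} = 1^{2} = 1$)
$\left(2638 + 4579\right) \left(h{\left(f \right)} + c{\left(2,-12 \right)}\right) = \left(2638 + 4579\right) \left(9 \cdot 67 + 1\right) = 7217 \left(603 + 1\right) = 7217 \cdot 604 = 4359068$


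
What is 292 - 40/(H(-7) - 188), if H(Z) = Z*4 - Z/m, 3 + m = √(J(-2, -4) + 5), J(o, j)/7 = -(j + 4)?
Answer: 11438588/39149 - 56*√5/39149 ≈ 292.18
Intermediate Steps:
J(o, j) = -28 - 7*j (J(o, j) = 7*(-(j + 4)) = 7*(-(4 + j)) = 7*(-4 - j) = -28 - 7*j)
m = -3 + √5 (m = -3 + √((-28 - 7*(-4)) + 5) = -3 + √((-28 + 28) + 5) = -3 + √(0 + 5) = -3 + √5 ≈ -0.76393)
H(Z) = 4*Z - Z/(-3 + √5) (H(Z) = Z*4 - Z/(-3 + √5) = 4*Z - Z/(-3 + √5))
292 - 40/(H(-7) - 188) = 292 - 40/(((19/4)*(-7) + (¼)*(-7)*√5) - 188) = 292 - 40/((-133/4 - 7*√5/4) - 188) = 292 - 40/(-885/4 - 7*√5/4)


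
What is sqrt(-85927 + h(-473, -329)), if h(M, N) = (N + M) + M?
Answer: I*sqrt(87202) ≈ 295.3*I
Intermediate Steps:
h(M, N) = N + 2*M (h(M, N) = (M + N) + M = N + 2*M)
sqrt(-85927 + h(-473, -329)) = sqrt(-85927 + (-329 + 2*(-473))) = sqrt(-85927 + (-329 - 946)) = sqrt(-85927 - 1275) = sqrt(-87202) = I*sqrt(87202)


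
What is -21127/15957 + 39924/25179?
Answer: 35036845/133927101 ≈ 0.26161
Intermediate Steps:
-21127/15957 + 39924/25179 = -21127*1/15957 + 39924*(1/25179) = -21127/15957 + 13308/8393 = 35036845/133927101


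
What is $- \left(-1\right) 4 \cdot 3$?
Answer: $12$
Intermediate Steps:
$- \left(-1\right) 4 \cdot 3 = \left(-1\right) \left(-4\right) 3 = 4 \cdot 3 = 12$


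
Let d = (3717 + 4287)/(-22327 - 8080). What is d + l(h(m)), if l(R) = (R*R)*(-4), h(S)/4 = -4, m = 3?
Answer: -31144772/30407 ≈ -1024.3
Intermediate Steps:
h(S) = -16 (h(S) = 4*(-4) = -16)
l(R) = -4*R² (l(R) = R²*(-4) = -4*R²)
d = -8004/30407 (d = 8004/(-30407) = 8004*(-1/30407) = -8004/30407 ≈ -0.26323)
d + l(h(m)) = -8004/30407 - 4*(-16)² = -8004/30407 - 4*256 = -8004/30407 - 1024 = -31144772/30407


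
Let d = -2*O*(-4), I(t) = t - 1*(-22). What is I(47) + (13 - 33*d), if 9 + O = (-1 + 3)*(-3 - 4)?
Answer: 6154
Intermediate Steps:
I(t) = 22 + t (I(t) = t + 22 = 22 + t)
O = -23 (O = -9 + (-1 + 3)*(-3 - 4) = -9 + 2*(-7) = -9 - 14 = -23)
d = -184 (d = -2*(-23)*(-4) = 46*(-4) = -184)
I(47) + (13 - 33*d) = (22 + 47) + (13 - 33*(-184)) = 69 + (13 + 6072) = 69 + 6085 = 6154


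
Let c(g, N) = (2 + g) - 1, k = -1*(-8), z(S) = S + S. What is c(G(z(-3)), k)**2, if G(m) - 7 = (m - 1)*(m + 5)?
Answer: 225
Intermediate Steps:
z(S) = 2*S
k = 8
G(m) = 7 + (-1 + m)*(5 + m) (G(m) = 7 + (m - 1)*(m + 5) = 7 + (-1 + m)*(5 + m))
c(g, N) = 1 + g
c(G(z(-3)), k)**2 = (1 + (2 + (2*(-3))**2 + 4*(2*(-3))))**2 = (1 + (2 + (-6)**2 + 4*(-6)))**2 = (1 + (2 + 36 - 24))**2 = (1 + 14)**2 = 15**2 = 225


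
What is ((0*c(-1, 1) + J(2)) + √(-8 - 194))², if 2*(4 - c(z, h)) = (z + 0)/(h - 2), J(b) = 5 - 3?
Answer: (2 + I*√202)² ≈ -198.0 + 56.851*I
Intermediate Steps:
J(b) = 2
c(z, h) = 4 - z/(2*(-2 + h)) (c(z, h) = 4 - (z + 0)/(2*(h - 2)) = 4 - z/(2*(-2 + h)))
((0*c(-1, 1) + J(2)) + √(-8 - 194))² = ((0*((-16 - 1*(-1) + 8*1)/(2*(-2 + 1))) + 2) + √(-8 - 194))² = ((0*((½)*(-16 + 1 + 8)/(-1)) + 2) + √(-202))² = ((0*((½)*(-1)*(-7)) + 2) + I*√202)² = ((0*(7/2) + 2) + I*√202)² = ((0 + 2) + I*√202)² = (2 + I*√202)²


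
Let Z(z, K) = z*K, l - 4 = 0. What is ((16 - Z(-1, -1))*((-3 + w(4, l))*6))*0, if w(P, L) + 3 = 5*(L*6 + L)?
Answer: 0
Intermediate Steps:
l = 4 (l = 4 + 0 = 4)
w(P, L) = -3 + 35*L (w(P, L) = -3 + 5*(L*6 + L) = -3 + 5*(6*L + L) = -3 + 5*(7*L) = -3 + 35*L)
Z(z, K) = K*z
((16 - Z(-1, -1))*((-3 + w(4, l))*6))*0 = ((16 - (-1)*(-1))*((-3 + (-3 + 35*4))*6))*0 = ((16 - 1*1)*((-3 + (-3 + 140))*6))*0 = ((16 - 1)*((-3 + 137)*6))*0 = (15*(134*6))*0 = (15*804)*0 = 12060*0 = 0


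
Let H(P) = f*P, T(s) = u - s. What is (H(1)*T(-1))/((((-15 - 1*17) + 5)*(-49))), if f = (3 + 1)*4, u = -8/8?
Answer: 0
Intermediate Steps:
u = -1 (u = -8*⅛ = -1)
f = 16 (f = 4*4 = 16)
T(s) = -1 - s
H(P) = 16*P
(H(1)*T(-1))/((((-15 - 1*17) + 5)*(-49))) = ((16*1)*(-1 - 1*(-1)))/((((-15 - 1*17) + 5)*(-49))) = (16*(-1 + 1))/((((-15 - 17) + 5)*(-49))) = (16*0)/(((-32 + 5)*(-49))) = 0/((-27*(-49))) = 0/1323 = 0*(1/1323) = 0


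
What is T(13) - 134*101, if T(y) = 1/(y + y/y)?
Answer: -189475/14 ≈ -13534.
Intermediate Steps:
T(y) = 1/(1 + y) (T(y) = 1/(y + 1) = 1/(1 + y))
T(13) - 134*101 = 1/(1 + 13) - 134*101 = 1/14 - 13534 = -189475/14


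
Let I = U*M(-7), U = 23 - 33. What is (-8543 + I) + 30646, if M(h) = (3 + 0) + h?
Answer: 22143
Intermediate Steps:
U = -10
M(h) = 3 + h
I = 40 (I = -10*(3 - 7) = -10*(-4) = 40)
(-8543 + I) + 30646 = (-8543 + 40) + 30646 = -8503 + 30646 = 22143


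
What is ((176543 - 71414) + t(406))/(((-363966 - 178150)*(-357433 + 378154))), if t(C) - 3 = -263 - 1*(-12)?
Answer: -104881/11233185636 ≈ -9.3367e-6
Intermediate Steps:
t(C) = -248 (t(C) = 3 + (-263 - 1*(-12)) = 3 + (-263 + 12) = 3 - 251 = -248)
((176543 - 71414) + t(406))/(((-363966 - 178150)*(-357433 + 378154))) = ((176543 - 71414) - 248)/(((-363966 - 178150)*(-357433 + 378154))) = (105129 - 248)/((-542116*20721)) = 104881/(-11233185636) = 104881*(-1/11233185636) = -104881/11233185636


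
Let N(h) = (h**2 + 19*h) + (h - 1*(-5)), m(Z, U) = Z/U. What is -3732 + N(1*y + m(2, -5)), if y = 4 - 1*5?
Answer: -93826/25 ≈ -3753.0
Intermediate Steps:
y = -1 (y = 4 - 5 = -1)
N(h) = 5 + h**2 + 20*h (N(h) = (h**2 + 19*h) + (h + 5) = (h**2 + 19*h) + (5 + h) = 5 + h**2 + 20*h)
-3732 + N(1*y + m(2, -5)) = -3732 + (5 + (1*(-1) + 2/(-5))**2 + 20*(1*(-1) + 2/(-5))) = -3732 + (5 + (-1 + 2*(-1/5))**2 + 20*(-1 + 2*(-1/5))) = -3732 + (5 + (-1 - 2/5)**2 + 20*(-1 - 2/5)) = -3732 + (5 + (-7/5)**2 + 20*(-7/5)) = -3732 + (5 + 49/25 - 28) = -3732 - 526/25 = -93826/25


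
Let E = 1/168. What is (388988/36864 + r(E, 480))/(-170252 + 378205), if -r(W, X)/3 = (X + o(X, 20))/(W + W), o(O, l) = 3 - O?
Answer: -6870049/1916494848 ≈ -0.0035847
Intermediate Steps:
E = 1/168 ≈ 0.0059524
r(W, X) = -9/(2*W) (r(W, X) = -3*(X + (3 - X))/(W + W) = -9/(2*W))
(388988/36864 + r(E, 480))/(-170252 + 378205) = (388988/36864 - 9/(2*1/168))/(-170252 + 378205) = (388988*(1/36864) - 9/2*168)/207953 = (97247/9216 - 756)*(1/207953) = -6870049/9216*1/207953 = -6870049/1916494848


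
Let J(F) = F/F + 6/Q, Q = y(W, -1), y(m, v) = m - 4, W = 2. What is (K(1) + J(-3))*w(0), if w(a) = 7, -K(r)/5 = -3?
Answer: 91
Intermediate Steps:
K(r) = 15 (K(r) = -5*(-3) = 15)
y(m, v) = -4 + m
Q = -2 (Q = -4 + 2 = -2)
J(F) = -2 (J(F) = F/F + 6/(-2) = 1 + 6*(-½) = 1 - 3 = -2)
(K(1) + J(-3))*w(0) = (15 - 2)*7 = 13*7 = 91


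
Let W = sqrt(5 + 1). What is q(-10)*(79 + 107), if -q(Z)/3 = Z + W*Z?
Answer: 5580 + 5580*sqrt(6) ≈ 19248.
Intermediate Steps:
W = sqrt(6) ≈ 2.4495
q(Z) = -3*Z - 3*Z*sqrt(6) (q(Z) = -3*(Z + sqrt(6)*Z) = -3*(Z + Z*sqrt(6)) = -3*Z - 3*Z*sqrt(6))
q(-10)*(79 + 107) = (-3*(-10)*(1 + sqrt(6)))*(79 + 107) = (30 + 30*sqrt(6))*186 = 5580 + 5580*sqrt(6)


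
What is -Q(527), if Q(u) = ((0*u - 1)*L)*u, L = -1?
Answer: -527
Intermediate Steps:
Q(u) = u (Q(u) = ((0*u - 1)*(-1))*u = ((0 - 1)*(-1))*u = (-1*(-1))*u = 1*u = u)
-Q(527) = -1*527 = -527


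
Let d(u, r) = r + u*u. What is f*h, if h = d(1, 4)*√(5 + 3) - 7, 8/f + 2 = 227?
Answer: -56/225 + 16*√2/45 ≈ 0.25394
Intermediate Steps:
d(u, r) = r + u²
f = 8/225 (f = 8/(-2 + 227) = 8/225 ≈ 0.035556)
h = -7 + 10*√2 (h = (4 + 1²)*√(5 + 3) - 7 = (4 + 1)*√8 - 7 = 5*(2*√2) - 7 = 10*√2 - 7 = -7 + 10*√2 ≈ 7.1421)
f*h = 8*(-7 + 10*√2)/225 = -56/225 + 16*√2/45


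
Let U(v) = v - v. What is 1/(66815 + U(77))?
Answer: 1/66815 ≈ 1.4967e-5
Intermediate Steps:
U(v) = 0
1/(66815 + U(77)) = 1/(66815 + 0) = 1/66815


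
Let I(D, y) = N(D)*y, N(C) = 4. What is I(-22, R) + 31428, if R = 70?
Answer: 31708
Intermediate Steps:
I(D, y) = 4*y
I(-22, R) + 31428 = 4*70 + 31428 = 280 + 31428 = 31708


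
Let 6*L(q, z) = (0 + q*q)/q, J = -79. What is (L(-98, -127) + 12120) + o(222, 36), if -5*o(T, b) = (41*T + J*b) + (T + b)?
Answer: 162007/15 ≈ 10800.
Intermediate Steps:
o(T, b) = -42*T/5 + 78*b/5 (o(T, b) = -((41*T - 79*b) + (T + b))/5 = -((-79*b + 41*T) + (T + b))/5 = -(-78*b + 42*T)/5 = -42*T/5 + 78*b/5)
L(q, z) = q/6 (L(q, z) = ((0 + q*q)/q)/6 = ((0 + q²)/q)/6 = (q²/q)/6 = q/6)
(L(-98, -127) + 12120) + o(222, 36) = ((⅙)*(-98) + 12120) + (-42/5*222 + (78/5)*36) = (-49/3 + 12120) + (-9324/5 + 2808/5) = 36311/3 - 6516/5 = 162007/15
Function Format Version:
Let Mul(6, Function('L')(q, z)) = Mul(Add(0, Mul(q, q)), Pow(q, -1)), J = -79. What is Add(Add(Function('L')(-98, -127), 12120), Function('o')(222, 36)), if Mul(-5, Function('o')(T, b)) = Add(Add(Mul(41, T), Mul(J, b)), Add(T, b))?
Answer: Rational(162007, 15) ≈ 10800.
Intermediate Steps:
Function('o')(T, b) = Add(Mul(Rational(-42, 5), T), Mul(Rational(78, 5), b)) (Function('o')(T, b) = Mul(Rational(-1, 5), Add(Add(Mul(41, T), Mul(-79, b)), Add(T, b))) = Mul(Rational(-1, 5), Add(Add(Mul(-79, b), Mul(41, T)), Add(T, b))) = Mul(Rational(-1, 5), Add(Mul(-78, b), Mul(42, T))) = Add(Mul(Rational(-42, 5), T), Mul(Rational(78, 5), b)))
Function('L')(q, z) = Mul(Rational(1, 6), q) (Function('L')(q, z) = Mul(Rational(1, 6), Mul(Add(0, Mul(q, q)), Pow(q, -1))) = Mul(Rational(1, 6), Mul(Add(0, Pow(q, 2)), Pow(q, -1))) = Mul(Rational(1, 6), Mul(Pow(q, 2), Pow(q, -1))) = Mul(Rational(1, 6), q))
Add(Add(Function('L')(-98, -127), 12120), Function('o')(222, 36)) = Add(Add(Mul(Rational(1, 6), -98), 12120), Add(Mul(Rational(-42, 5), 222), Mul(Rational(78, 5), 36))) = Add(Add(Rational(-49, 3), 12120), Add(Rational(-9324, 5), Rational(2808, 5))) = Add(Rational(36311, 3), Rational(-6516, 5)) = Rational(162007, 15)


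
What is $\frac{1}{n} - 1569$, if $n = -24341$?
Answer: $- \frac{38191030}{24341} \approx -1569.0$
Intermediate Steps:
$\frac{1}{n} - 1569 = \frac{1}{-24341} - 1569 = - \frac{1}{24341} - 1569 = - \frac{38191030}{24341}$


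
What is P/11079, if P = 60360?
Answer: 20120/3693 ≈ 5.4481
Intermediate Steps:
P/11079 = 60360/11079 = 60360*(1/11079) = 20120/3693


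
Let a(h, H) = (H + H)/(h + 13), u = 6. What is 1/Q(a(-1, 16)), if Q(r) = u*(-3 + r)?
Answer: -½ ≈ -0.50000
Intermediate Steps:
a(h, H) = 2*H/(13 + h) (a(h, H) = (2*H)/(13 + h) = 2*H/(13 + h))
Q(r) = -18 + 6*r (Q(r) = 6*(-3 + r) = -18 + 6*r)
1/Q(a(-1, 16)) = 1/(-18 + 6*(2*16/(13 - 1))) = 1/(-18 + 6*(2*16/12)) = 1/(-18 + 6*(2*16*(1/12))) = 1/(-18 + 6*(8/3)) = 1/(-18 + 16) = 1/(-2) = -½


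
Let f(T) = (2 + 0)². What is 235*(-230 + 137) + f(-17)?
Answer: -21851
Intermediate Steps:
f(T) = 4 (f(T) = 2² = 4)
235*(-230 + 137) + f(-17) = 235*(-230 + 137) + 4 = 235*(-93) + 4 = -21855 + 4 = -21851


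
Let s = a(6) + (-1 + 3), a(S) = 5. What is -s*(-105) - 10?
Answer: 725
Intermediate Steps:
s = 7 (s = 5 + (-1 + 3) = 5 + 2 = 7)
-s*(-105) - 10 = -1*7*(-105) - 10 = -7*(-105) - 10 = 735 - 10 = 725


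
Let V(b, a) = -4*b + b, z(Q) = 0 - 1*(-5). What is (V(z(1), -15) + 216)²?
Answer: 40401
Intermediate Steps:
z(Q) = 5 (z(Q) = 0 + 5 = 5)
V(b, a) = -3*b
(V(z(1), -15) + 216)² = (-3*5 + 216)² = (-15 + 216)² = 201² = 40401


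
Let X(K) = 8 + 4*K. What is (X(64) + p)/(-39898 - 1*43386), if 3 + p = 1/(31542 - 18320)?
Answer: -3450943/1101181048 ≈ -0.0031339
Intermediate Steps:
p = -39665/13222 (p = -3 + 1/(31542 - 18320) = -3 + 1/13222 = -39665/13222 ≈ -2.9999)
(X(64) + p)/(-39898 - 1*43386) = ((8 + 4*64) - 39665/13222)/(-39898 - 1*43386) = ((8 + 256) - 39665/13222)/(-39898 - 43386) = (264 - 39665/13222)/(-83284) = (3450943/13222)*(-1/83284) = -3450943/1101181048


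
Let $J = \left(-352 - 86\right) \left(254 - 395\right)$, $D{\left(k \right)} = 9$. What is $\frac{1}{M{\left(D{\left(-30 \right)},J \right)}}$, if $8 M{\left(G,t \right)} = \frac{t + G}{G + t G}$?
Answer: $\frac{494072}{6863} \approx 71.991$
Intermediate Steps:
$J = 61758$ ($J = \left(-438\right) \left(-141\right) = 61758$)
$M{\left(G,t \right)} = \frac{G + t}{8 \left(G + G t\right)}$ ($M{\left(G,t \right)} = \frac{\left(t + G\right) \frac{1}{G + t G}}{8} = \frac{\left(G + t\right) \frac{1}{G + G t}}{8} = \frac{\frac{1}{G + G t} \left(G + t\right)}{8} = \frac{G + t}{8 \left(G + G t\right)}$)
$\frac{1}{M{\left(D{\left(-30 \right)},J \right)}} = \frac{1}{\frac{1}{8} \cdot \frac{1}{9} \frac{1}{1 + 61758} \left(9 + 61758\right)} = \frac{1}{\frac{1}{8} \cdot \frac{1}{9} \cdot \frac{1}{61759} \cdot 61767} = \frac{1}{\frac{6863}{494072}} = \frac{494072}{6863}$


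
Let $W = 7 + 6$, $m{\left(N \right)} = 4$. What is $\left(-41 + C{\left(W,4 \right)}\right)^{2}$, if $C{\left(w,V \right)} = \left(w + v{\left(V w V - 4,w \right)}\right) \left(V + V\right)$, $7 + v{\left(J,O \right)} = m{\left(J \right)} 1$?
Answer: $1521$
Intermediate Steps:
$v{\left(J,O \right)} = -3$ ($v{\left(J,O \right)} = -7 + 4 \cdot 1 = -7 + 4 = -3$)
$W = 13$
$C{\left(w,V \right)} = 2 V \left(-3 + w\right)$ ($C{\left(w,V \right)} = \left(w - 3\right) \left(V + V\right) = \left(-3 + w\right) 2 V = 2 V \left(-3 + w\right)$)
$\left(-41 + C{\left(W,4 \right)}\right)^{2} = \left(-41 + 2 \cdot 4 \left(-3 + 13\right)\right)^{2} = \left(-41 + 2 \cdot 4 \cdot 10\right)^{2} = \left(-41 + 80\right)^{2} = 39^{2} = 1521$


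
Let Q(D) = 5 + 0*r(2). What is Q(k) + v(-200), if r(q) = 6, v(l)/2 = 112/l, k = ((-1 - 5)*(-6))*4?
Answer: 97/25 ≈ 3.8800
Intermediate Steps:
k = 144 (k = -6*(-6)*4 = 36*4 = 144)
v(l) = 224/l (v(l) = 2*(112/l) = 224/l)
Q(D) = 5 (Q(D) = 5 + 0*6 = 5 + 0 = 5)
Q(k) + v(-200) = 5 + 224/(-200) = 5 + 224*(-1/200) = 5 - 28/25 = 97/25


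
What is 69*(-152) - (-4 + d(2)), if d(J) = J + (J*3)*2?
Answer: -10498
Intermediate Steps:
d(J) = 7*J (d(J) = J + (3*J)*2 = J + 6*J = 7*J)
69*(-152) - (-4 + d(2)) = 69*(-152) - (-4 + 7*2) = -10488 - (-4 + 14) = -10488 - 1*10 = -10488 - 10 = -10498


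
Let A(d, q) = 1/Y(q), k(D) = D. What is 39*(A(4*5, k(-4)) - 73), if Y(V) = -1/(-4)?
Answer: -2691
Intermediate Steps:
Y(V) = ¼ (Y(V) = -1*(-¼) = ¼)
A(d, q) = 4 (A(d, q) = 1/(¼) = 4)
39*(A(4*5, k(-4)) - 73) = 39*(4 - 73) = 39*(-69) = -2691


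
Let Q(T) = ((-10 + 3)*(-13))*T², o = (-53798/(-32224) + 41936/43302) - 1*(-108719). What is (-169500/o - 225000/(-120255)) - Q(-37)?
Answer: -37879046324882504655299/304057194147896681 ≈ -1.2458e+5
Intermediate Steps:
o = 37926555338393/348840912 (o = (-53798*(-1/32224) + 41936*(1/43302)) + 108719 = (26899/16112 + 20968/21651) + 108719 = 920226665/348840912 + 108719 = 37926555338393/348840912 ≈ 1.0872e+5)
Q(T) = 91*T² (Q(T) = (-7*(-13))*T² = 91*T²)
(-169500/o - 225000/(-120255)) - Q(-37) = (-169500/37926555338393/348840912 - 225000/(-120255)) - 91*(-37)² = (-169500*348840912/37926555338393 - 225000*(-1/120255)) - 91*1369 = (-59128534584000/37926555338393 + 15000/8017) - 1*124579 = 94864868315967000/304057194147896681 - 124579 = -37879046324882504655299/304057194147896681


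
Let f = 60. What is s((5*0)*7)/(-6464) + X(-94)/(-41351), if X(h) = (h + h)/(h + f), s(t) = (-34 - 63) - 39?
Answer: 11874487/567997336 ≈ 0.020906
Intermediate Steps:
s(t) = -136 (s(t) = -97 - 39 = -136)
X(h) = 2*h/(60 + h) (X(h) = (h + h)/(h + 60) = (2*h)/(60 + h) = 2*h/(60 + h))
s((5*0)*7)/(-6464) + X(-94)/(-41351) = -136/(-6464) + (2*(-94)/(60 - 94))/(-41351) = -136*(-1/6464) + (2*(-94)/(-34))*(-1/41351) = 17/808 + (2*(-94)*(-1/34))*(-1/41351) = 17/808 + (94/17)*(-1/41351) = 17/808 - 94/702967 = 11874487/567997336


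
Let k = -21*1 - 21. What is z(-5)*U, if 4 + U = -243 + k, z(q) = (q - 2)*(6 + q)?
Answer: 2023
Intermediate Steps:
k = -42 (k = -21 - 21 = -42)
z(q) = (-2 + q)*(6 + q)
U = -289 (U = -4 + (-243 - 42) = -4 - 285 = -289)
z(-5)*U = (-12 + (-5)² + 4*(-5))*(-289) = (-12 + 25 - 20)*(-289) = -7*(-289) = 2023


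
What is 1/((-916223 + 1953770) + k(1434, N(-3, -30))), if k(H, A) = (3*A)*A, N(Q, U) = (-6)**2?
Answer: 1/1041435 ≈ 9.6021e-7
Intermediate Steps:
N(Q, U) = 36
k(H, A) = 3*A**2
1/((-916223 + 1953770) + k(1434, N(-3, -30))) = 1/((-916223 + 1953770) + 3*36**2) = 1/(1037547 + 3*1296) = 1/(1037547 + 3888) = 1/1041435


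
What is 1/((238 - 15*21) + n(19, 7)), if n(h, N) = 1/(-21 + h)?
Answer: -2/155 ≈ -0.012903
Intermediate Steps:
1/((238 - 15*21) + n(19, 7)) = 1/((238 - 15*21) + 1/(-21 + 19)) = 1/((238 - 1*315) + 1/(-2)) = 1/((238 - 315) - ½) = 1/(-77 - ½) = 1/(-155/2) = -2/155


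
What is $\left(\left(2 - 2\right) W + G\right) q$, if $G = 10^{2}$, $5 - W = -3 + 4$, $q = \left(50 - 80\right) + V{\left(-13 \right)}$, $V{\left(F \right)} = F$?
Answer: $-4300$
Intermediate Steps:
$q = -43$ ($q = \left(50 - 80\right) - 13 = -30 - 13 = -43$)
$W = 4$ ($W = 5 - \left(-3 + 4\right) = 5 - 1 = 4$)
$G = 100$
$\left(\left(2 - 2\right) W + G\right) q = \left(\left(2 - 2\right) 4 + 100\right) \left(-43\right) = \left(0 \cdot 4 + 100\right) \left(-43\right) = \left(0 + 100\right) \left(-43\right) = 100 \left(-43\right) = -4300$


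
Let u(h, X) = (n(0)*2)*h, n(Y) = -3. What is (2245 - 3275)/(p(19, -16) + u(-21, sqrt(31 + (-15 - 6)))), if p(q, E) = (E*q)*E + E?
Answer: -515/2487 ≈ -0.20708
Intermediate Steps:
p(q, E) = E + q*E**2 (p(q, E) = q*E**2 + E = E + q*E**2)
u(h, X) = -6*h (u(h, X) = (-3*2)*h = -6*h)
(2245 - 3275)/(p(19, -16) + u(-21, sqrt(31 + (-15 - 6)))) = (2245 - 3275)/(-16*(1 - 16*19) - 6*(-21)) = -1030/(-16*(1 - 304) + 126) = -1030/(-16*(-303) + 126) = -1030/(4848 + 126) = -1030/4974 = -1030*1/4974 = -515/2487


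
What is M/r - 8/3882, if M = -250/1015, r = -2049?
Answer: -174082/89705903 ≈ -0.0019406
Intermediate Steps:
M = -50/203 (M = -250*1/1015 = -50/203 ≈ -0.24631)
M/r - 8/3882 = -50/203/(-2049) - 8/3882 = -50/203*(-1/2049) - 8*1/3882 = 50/415947 - 4/1941 = -174082/89705903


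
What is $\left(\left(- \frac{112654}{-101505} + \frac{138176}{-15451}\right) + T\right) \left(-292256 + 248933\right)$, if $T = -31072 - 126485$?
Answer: $\frac{3568622337506331301}{522784585} \approx 6.8262 \cdot 10^{9}$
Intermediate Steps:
$T = -157557$ ($T = -31072 - 126485 = -157557$)
$\left(\left(- \frac{112654}{-101505} + \frac{138176}{-15451}\right) + T\right) \left(-292256 + 248933\right) = \left(\left(- \frac{112654}{-101505} + \frac{138176}{-15451}\right) - 157557\right) \left(-292256 + 248933\right) = \left(\left(\left(-112654\right) \left(- \frac{1}{101505}\right) + 138176 \left(- \frac{1}{15451}\right)\right) - 157557\right) \left(-43323\right) = \left(\left(\frac{112654}{101505} - \frac{138176}{15451}\right) - 157557\right) \left(-43323\right) = \left(- \frac{12284937926}{1568353755} - 157557\right) \left(-43323\right) = \left(- \frac{247117397514461}{1568353755}\right) \left(-43323\right) = \frac{3568622337506331301}{522784585}$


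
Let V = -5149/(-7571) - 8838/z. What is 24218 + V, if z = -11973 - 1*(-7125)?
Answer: 148165730699/6117368 ≈ 24221.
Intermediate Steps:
z = -4848 (z = -11973 + 7125 = -4848)
V = 15312475/6117368 (V = -5149/(-7571) - 8838/(-4848) = -5149*(-1/7571) - 8838*(-1/4848) = 5149/7571 + 1473/808 = 15312475/6117368 ≈ 2.5031)
24218 + V = 24218 + 15312475/6117368 = 148165730699/6117368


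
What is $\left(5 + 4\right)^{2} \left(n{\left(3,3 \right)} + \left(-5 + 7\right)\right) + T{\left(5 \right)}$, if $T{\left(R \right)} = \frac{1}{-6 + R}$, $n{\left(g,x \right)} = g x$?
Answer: $890$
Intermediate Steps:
$\left(5 + 4\right)^{2} \left(n{\left(3,3 \right)} + \left(-5 + 7\right)\right) + T{\left(5 \right)} = \left(5 + 4\right)^{2} \left(3 \cdot 3 + \left(-5 + 7\right)\right) + \frac{1}{-6 + 5} = 9^{2} \left(9 + 2\right) + \frac{1}{-1} = 81 \cdot 11 - 1 = 891 - 1 = 890$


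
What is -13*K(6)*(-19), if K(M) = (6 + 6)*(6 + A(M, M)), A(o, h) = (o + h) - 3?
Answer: 44460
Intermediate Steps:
A(o, h) = -3 + h + o (A(o, h) = (h + o) - 3 = -3 + h + o)
K(M) = 36 + 24*M (K(M) = (6 + 6)*(6 + (-3 + M + M)) = 12*(6 + (-3 + 2*M)) = 12*(3 + 2*M) = 36 + 24*M)
-13*K(6)*(-19) = -13*(36 + 24*6)*(-19) = -13*(36 + 144)*(-19) = -13*180*(-19) = -2340*(-19) = 44460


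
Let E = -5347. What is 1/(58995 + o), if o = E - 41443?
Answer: 1/12205 ≈ 8.1934e-5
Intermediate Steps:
o = -46790 (o = -5347 - 41443 = -46790)
1/(58995 + o) = 1/(58995 - 46790) = 1/12205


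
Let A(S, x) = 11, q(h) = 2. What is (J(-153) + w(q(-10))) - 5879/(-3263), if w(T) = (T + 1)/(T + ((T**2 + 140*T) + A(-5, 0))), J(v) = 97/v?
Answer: 2156069/1830543 ≈ 1.1778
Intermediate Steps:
w(T) = (1 + T)/(11 + T**2 + 141*T) (w(T) = (T + 1)/(T + ((T**2 + 140*T) + 11)) = (1 + T)/(T + (11 + T**2 + 140*T)) = (1 + T)/(11 + T**2 + 141*T))
(J(-153) + w(q(-10))) - 5879/(-3263) = (97/(-153) + (1 + 2)/(11 + 2**2 + 141*2)) - 5879/(-3263) = (97*(-1/153) + 3/(11 + 4 + 282)) - 5879*(-1)/3263 = (-97/153 + 3/297) - 1*(-5879/3263) = (-97/153 + (1/297)*3) + 5879/3263 = (-97/153 + 1/99) + 5879/3263 = -350/561 + 5879/3263 = 2156069/1830543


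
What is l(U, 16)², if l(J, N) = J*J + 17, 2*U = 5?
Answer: 8649/16 ≈ 540.56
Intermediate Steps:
U = 5/2 (U = (½)*5 = 5/2 ≈ 2.5000)
l(J, N) = 17 + J² (l(J, N) = J² + 17 = 17 + J²)
l(U, 16)² = (17 + (5/2)²)² = (17 + 25/4)² = (93/4)² = 8649/16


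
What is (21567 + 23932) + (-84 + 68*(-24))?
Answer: 43783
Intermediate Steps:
(21567 + 23932) + (-84 + 68*(-24)) = 45499 + (-84 - 1632) = 45499 - 1716 = 43783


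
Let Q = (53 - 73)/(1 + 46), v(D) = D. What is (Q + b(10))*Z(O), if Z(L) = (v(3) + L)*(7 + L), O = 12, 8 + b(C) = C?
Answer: 21090/47 ≈ 448.72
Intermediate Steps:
b(C) = -8 + C
Q = -20/47 ≈ -0.42553
Z(L) = (3 + L)*(7 + L)
(Q + b(10))*Z(O) = (-20/47 + (-8 + 10))*(21 + 12**2 + 10*12) = (-20/47 + 2)*(21 + 144 + 120) = (74/47)*285 = 21090/47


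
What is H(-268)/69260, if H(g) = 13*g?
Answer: -871/17315 ≈ -0.050303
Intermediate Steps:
H(-268)/69260 = (13*(-268))/69260 = -3484*1/69260 = -871/17315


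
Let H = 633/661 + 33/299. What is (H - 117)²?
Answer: 524991042258489/39061174321 ≈ 13440.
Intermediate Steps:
H = 211080/197639 (H = 633*(1/661) + 33*(1/299) = 633/661 + 33/299 = 211080/197639 ≈ 1.0680)
(H - 117)² = (211080/197639 - 117)² = (-22912683/197639)² = 524991042258489/39061174321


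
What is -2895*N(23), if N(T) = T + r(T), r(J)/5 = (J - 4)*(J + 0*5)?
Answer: -6392160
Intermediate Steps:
r(J) = 5*J*(-4 + J) (r(J) = 5*((J - 4)*(J + 0*5)) = 5*((-4 + J)*(J + 0)) = 5*((-4 + J)*J) = 5*(J*(-4 + J)) = 5*J*(-4 + J))
N(T) = T + 5*T*(-4 + T)
-2895*N(23) = -66585*(-19 + 5*23) = -66585*(-19 + 115) = -66585*96 = -2895*2208 = -6392160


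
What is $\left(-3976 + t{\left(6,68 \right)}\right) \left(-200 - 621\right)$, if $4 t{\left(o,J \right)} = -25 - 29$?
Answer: $\frac{6550759}{2} \approx 3.2754 \cdot 10^{6}$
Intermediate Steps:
$t{\left(o,J \right)} = - \frac{27}{2}$ ($t{\left(o,J \right)} = \frac{-25 - 29}{4} = \frac{1}{4} \left(-54\right) = - \frac{27}{2}$)
$\left(-3976 + t{\left(6,68 \right)}\right) \left(-200 - 621\right) = \left(-3976 - \frac{27}{2}\right) \left(-200 - 621\right) = \left(- \frac{7979}{2}\right) \left(-821\right) = \frac{6550759}{2}$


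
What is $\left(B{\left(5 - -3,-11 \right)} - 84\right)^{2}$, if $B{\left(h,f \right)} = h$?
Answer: $5776$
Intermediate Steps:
$\left(B{\left(5 - -3,-11 \right)} - 84\right)^{2} = \left(\left(5 - -3\right) - 84\right)^{2} = \left(\left(5 + 3\right) - 84\right)^{2} = \left(8 - 84\right)^{2} = \left(-76\right)^{2} = 5776$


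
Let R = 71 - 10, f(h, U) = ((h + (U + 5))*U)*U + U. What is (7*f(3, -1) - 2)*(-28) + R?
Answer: -1059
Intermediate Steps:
f(h, U) = U + U²*(5 + U + h) (f(h, U) = ((h + (5 + U))*U)*U + U = ((5 + U + h)*U)*U + U = (U*(5 + U + h))*U + U = U²*(5 + U + h) + U = U + U²*(5 + U + h))
R = 61
(7*f(3, -1) - 2)*(-28) + R = (7*(-(1 + (-1)² + 5*(-1) - 1*3)) - 2)*(-28) + 61 = (7*(-(1 + 1 - 5 - 3)) - 2)*(-28) + 61 = (7*(-1*(-6)) - 2)*(-28) + 61 = (7*6 - 2)*(-28) + 61 = (42 - 2)*(-28) + 61 = 40*(-28) + 61 = -1120 + 61 = -1059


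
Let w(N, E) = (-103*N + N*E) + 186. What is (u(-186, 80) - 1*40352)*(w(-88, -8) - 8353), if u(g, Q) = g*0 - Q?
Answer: -64731632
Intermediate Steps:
w(N, E) = 186 - 103*N + E*N (w(N, E) = (-103*N + E*N) + 186 = 186 - 103*N + E*N)
u(g, Q) = -Q (u(g, Q) = 0 - Q = -Q)
(u(-186, 80) - 1*40352)*(w(-88, -8) - 8353) = (-1*80 - 1*40352)*((186 - 103*(-88) - 8*(-88)) - 8353) = (-80 - 40352)*((186 + 9064 + 704) - 8353) = -40432*(9954 - 8353) = -40432*1601 = -64731632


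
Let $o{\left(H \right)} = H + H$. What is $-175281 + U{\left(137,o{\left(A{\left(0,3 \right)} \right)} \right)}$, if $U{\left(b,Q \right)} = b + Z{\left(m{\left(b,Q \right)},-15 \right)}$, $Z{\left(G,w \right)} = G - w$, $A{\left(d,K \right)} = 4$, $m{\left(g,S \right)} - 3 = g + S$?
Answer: $-174981$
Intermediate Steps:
$m{\left(g,S \right)} = 3 + S + g$ ($m{\left(g,S \right)} = 3 + \left(g + S\right) = 3 + \left(S + g\right) = 3 + S + g$)
$o{\left(H \right)} = 2 H$
$U{\left(b,Q \right)} = 18 + Q + 2 b$ ($U{\left(b,Q \right)} = b - \left(-18 - Q - b\right) = b + \left(\left(3 + Q + b\right) + 15\right) = b + \left(18 + Q + b\right) = 18 + Q + 2 b$)
$-175281 + U{\left(137,o{\left(A{\left(0,3 \right)} \right)} \right)} = -175281 + \left(18 + 2 \cdot 4 + 2 \cdot 137\right) = -175281 + \left(18 + 8 + 274\right) = -175281 + 300 = -174981$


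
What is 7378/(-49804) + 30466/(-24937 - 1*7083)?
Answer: -109598264/99670255 ≈ -1.0996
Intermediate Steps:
7378/(-49804) + 30466/(-24937 - 1*7083) = 7378*(-1/49804) + 30466/(-24937 - 7083) = -3689/24902 + 30466/(-32020) = -3689/24902 + 30466*(-1/32020) = -3689/24902 - 15233/16010 = -109598264/99670255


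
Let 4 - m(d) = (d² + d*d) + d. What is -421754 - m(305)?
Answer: -235403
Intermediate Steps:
m(d) = 4 - d - 2*d² (m(d) = 4 - ((d² + d*d) + d) = 4 - ((d² + d²) + d) = 4 - (2*d² + d) = 4 - (d + 2*d²) = 4 + (-d - 2*d²) = 4 - d - 2*d²)
-421754 - m(305) = -421754 - (4 - 1*305 - 2*305²) = -421754 - (4 - 305 - 2*93025) = -421754 - (4 - 305 - 186050) = -421754 - 1*(-186351) = -421754 + 186351 = -235403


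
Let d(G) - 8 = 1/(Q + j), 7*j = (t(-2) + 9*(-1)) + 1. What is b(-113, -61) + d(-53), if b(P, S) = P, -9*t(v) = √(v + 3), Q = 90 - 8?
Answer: -534702/5093 ≈ -104.99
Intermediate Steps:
Q = 82
t(v) = -√(3 + v)/9 (t(v) = -√(v + 3)/9 = -√(3 + v)/9)
j = -73/63 (j = ((-√(3 - 2)/9 + 9*(-1)) + 1)/7 = ((-√1/9 - 9) + 1)/7 = ((-⅑*1 - 9) + 1)/7 = ((-⅑ - 9) + 1)/7 = (-82/9 + 1)/7 = (⅐)*(-73/9) = -73/63 ≈ -1.1587)
d(G) = 40807/5093 (d(G) = 8 + 1/(82 - 73/63) = 8 + 1/(5093/63) = 8 + 63/5093 = 40807/5093)
b(-113, -61) + d(-53) = -113 + 40807/5093 = -534702/5093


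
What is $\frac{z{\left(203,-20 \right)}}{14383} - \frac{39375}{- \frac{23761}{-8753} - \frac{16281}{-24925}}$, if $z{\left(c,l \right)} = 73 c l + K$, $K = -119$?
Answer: $- \frac{123773369912414607}{10567916700394} \approx -11712.0$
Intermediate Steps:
$z{\left(c,l \right)} = -119 + 73 c l$ ($z{\left(c,l \right)} = 73 c l - 119 = -119 + 73 c l$)
$\frac{z{\left(203,-20 \right)}}{14383} - \frac{39375}{- \frac{23761}{-8753} - \frac{16281}{-24925}} = \frac{-119 + 73 \cdot 203 \left(-20\right)}{14383} - \frac{39375}{- \frac{23761}{-8753} - \frac{16281}{-24925}} = \left(-119 - 296380\right) \frac{1}{14383} - \frac{39375}{\left(-23761\right) \left(- \frac{1}{8753}\right) - - \frac{16281}{24925}} = \left(-296499\right) \frac{1}{14383} - \frac{39375}{\frac{23761}{8753} + \frac{16281}{24925}} = - \frac{296499}{14383} - \frac{39375}{\frac{734750518}{218168525}} = - \frac{296499}{14383} - \frac{8590385671875}{734750518} = - \frac{123773369912414607}{10567916700394}$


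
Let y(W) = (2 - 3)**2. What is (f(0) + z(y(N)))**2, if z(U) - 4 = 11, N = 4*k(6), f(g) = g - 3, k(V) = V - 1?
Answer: 144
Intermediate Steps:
k(V) = -1 + V
f(g) = -3 + g
N = 20 (N = 4*(-1 + 6) = 4*5 = 20)
y(W) = 1 (y(W) = (-1)**2 = 1)
z(U) = 15 (z(U) = 4 + 11 = 15)
(f(0) + z(y(N)))**2 = ((-3 + 0) + 15)**2 = (-3 + 15)**2 = 12**2 = 144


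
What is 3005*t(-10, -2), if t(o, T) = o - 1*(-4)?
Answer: -18030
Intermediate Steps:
t(o, T) = 4 + o (t(o, T) = o + 4 = 4 + o)
3005*t(-10, -2) = 3005*(4 - 10) = 3005*(-6) = -18030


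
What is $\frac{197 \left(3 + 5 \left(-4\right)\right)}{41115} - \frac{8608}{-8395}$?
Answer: $\frac{65160613}{69032085} \approx 0.94392$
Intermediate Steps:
$\frac{197 \left(3 + 5 \left(-4\right)\right)}{41115} - \frac{8608}{-8395} = 197 \left(3 - 20\right) \frac{1}{41115} - - \frac{8608}{8395} = 197 \left(-17\right) \frac{1}{41115} + \frac{8608}{8395} = \left(-3349\right) \frac{1}{41115} + \frac{8608}{8395} = - \frac{3349}{41115} + \frac{8608}{8395} = \frac{65160613}{69032085}$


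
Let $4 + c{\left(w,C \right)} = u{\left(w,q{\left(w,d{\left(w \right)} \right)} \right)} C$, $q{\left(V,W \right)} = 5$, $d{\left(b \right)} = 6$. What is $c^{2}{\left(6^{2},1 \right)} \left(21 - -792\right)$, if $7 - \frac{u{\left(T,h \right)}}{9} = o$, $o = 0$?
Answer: $2830053$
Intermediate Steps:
$u{\left(T,h \right)} = 63$ ($u{\left(T,h \right)} = 63 - 0 = 63 + 0 = 63$)
$c{\left(w,C \right)} = -4 + 63 C$
$c^{2}{\left(6^{2},1 \right)} \left(21 - -792\right) = \left(-4 + 63 \cdot 1\right)^{2} \left(21 - -792\right) = \left(-4 + 63\right)^{2} \left(21 + 792\right) = 59^{2} \cdot 813 = 3481 \cdot 813 = 2830053$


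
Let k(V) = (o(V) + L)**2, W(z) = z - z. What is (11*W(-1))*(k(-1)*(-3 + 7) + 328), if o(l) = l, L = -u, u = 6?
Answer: 0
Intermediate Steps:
L = -6 (L = -1*6 = -6)
W(z) = 0
k(V) = (-6 + V)**2 (k(V) = (V - 6)**2 = (-6 + V)**2)
(11*W(-1))*(k(-1)*(-3 + 7) + 328) = (11*0)*((-6 - 1)**2*(-3 + 7) + 328) = 0*((-7)**2*4 + 328) = 0*(49*4 + 328) = 0*(196 + 328) = 0*524 = 0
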